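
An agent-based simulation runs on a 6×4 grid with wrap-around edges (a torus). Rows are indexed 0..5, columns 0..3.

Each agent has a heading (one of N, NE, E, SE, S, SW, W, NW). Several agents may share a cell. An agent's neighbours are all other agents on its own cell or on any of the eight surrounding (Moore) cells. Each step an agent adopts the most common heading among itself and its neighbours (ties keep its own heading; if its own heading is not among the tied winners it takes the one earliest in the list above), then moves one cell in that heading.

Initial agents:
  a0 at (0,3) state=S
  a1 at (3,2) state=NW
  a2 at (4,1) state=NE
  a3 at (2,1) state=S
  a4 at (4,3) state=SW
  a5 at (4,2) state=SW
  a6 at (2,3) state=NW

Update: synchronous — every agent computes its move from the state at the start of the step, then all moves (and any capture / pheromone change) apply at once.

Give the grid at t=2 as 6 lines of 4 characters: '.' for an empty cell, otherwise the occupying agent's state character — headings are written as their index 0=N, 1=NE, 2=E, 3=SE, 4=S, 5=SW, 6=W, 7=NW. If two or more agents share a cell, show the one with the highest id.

t=1: a0@(1,3):S a1@(2,1):NW a2@(3,2):NE a3@(3,1):S a4@(5,2):SW a5@(5,1):SW a6@(1,2):NW
t=2: a0@(2,3):S a1@(1,0):NW a2@(2,3):NE a3@(4,1):S a4@(0,1):SW a5@(0,0):SW a6@(0,1):NW

57..
7...
...1
....
.4..
....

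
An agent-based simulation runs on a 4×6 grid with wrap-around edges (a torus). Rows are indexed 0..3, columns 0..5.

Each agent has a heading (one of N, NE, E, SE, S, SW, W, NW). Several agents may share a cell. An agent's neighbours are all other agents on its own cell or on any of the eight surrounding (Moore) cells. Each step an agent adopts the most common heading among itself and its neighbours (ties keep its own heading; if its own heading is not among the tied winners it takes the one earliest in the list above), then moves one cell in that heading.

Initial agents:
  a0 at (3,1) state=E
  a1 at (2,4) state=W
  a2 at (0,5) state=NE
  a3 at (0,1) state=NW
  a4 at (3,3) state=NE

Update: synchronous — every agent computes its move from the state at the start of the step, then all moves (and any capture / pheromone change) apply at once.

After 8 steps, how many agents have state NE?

t=1: a0@(3,2):E a1@(2,3):W a2@(3,0):NE a3@(3,0):NW a4@(2,4):NE
t=2: a0@(3,3):E a1@(2,2):W a2@(2,1):NE a3@(2,5):NW a4@(1,5):NE
t=3: a0@(3,4):E a1@(2,1):W a2@(1,2):NE a3@(1,4):NW a4@(0,0):NE
t=4: a0@(3,5):E a1@(2,0):W a2@(0,3):NE a3@(0,3):NW a4@(3,1):NE
t=5: a0@(3,0):E a1@(2,5):W a2@(3,4):NE a3@(3,2):NW a4@(2,2):NE
t=6: a0@(3,1):E a1@(2,4):W a2@(2,5):NE a3@(2,1):NW a4@(1,3):NE
t=7: a0@(3,2):E a1@(1,5):NE a2@(1,0):NE a3@(1,0):NW a4@(0,4):NE
t=8: a0@(3,3):E a1@(0,0):NE a2@(0,1):NE a3@(0,1):NE a4@(3,5):NE

4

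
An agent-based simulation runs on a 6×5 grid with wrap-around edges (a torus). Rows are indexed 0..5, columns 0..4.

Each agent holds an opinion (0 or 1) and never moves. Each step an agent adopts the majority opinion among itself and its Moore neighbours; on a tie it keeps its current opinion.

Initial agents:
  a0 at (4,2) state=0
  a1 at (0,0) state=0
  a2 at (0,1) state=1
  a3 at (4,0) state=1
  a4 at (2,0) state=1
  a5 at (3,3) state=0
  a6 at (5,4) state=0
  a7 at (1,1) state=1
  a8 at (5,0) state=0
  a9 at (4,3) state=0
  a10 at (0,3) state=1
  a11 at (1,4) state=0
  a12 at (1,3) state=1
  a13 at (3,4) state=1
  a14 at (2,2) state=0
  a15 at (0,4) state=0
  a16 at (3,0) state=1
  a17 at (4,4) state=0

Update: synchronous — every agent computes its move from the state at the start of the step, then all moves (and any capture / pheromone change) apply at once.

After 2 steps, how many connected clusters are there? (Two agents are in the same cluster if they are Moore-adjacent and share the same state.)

t=1: a0@(4,2):0 a1@(0,0):0 a2@(0,1):1 a3@(4,0):1 a4@(2,0):1 a5@(3,3):0 a6@(5,4):0 a7@(1,1):1 a8@(5,0):0 a9@(4,3):0 a10@(0,3):0 a11@(1,4):0 a12@(1,3):0 a13@(3,4):1 a14@(2,2):0 a15@(0,4):0 a16@(3,0):1 a17@(4,4):0
t=2: (unchanged — steady state)

2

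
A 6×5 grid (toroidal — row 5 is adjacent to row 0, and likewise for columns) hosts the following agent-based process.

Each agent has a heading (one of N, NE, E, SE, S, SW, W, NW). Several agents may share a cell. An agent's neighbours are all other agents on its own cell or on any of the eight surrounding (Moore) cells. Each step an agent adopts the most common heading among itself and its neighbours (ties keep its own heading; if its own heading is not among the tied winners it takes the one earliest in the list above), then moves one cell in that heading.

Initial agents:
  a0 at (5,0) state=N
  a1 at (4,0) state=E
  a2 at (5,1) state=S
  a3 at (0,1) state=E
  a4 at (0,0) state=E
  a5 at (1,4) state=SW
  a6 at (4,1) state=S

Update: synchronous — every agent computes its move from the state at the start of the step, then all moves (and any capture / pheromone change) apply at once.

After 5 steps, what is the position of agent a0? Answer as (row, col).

t=1: a0@(5,1):E a1@(5,0):S a2@(5,2):E a3@(0,2):E a4@(0,1):E a5@(2,3):SW a6@(5,1):S
t=2: a0@(5,2):E a1@(0,0):S a2@(5,3):E a3@(0,3):E a4@(0,2):E a5@(3,2):SW a6@(5,2):E
t=3: a0@(5,3):E a1@(1,0):S a2@(5,4):E a3@(0,4):E a4@(0,3):E a5@(4,1):SW a6@(5,3):E
t=4: a0@(5,4):E a1@(2,0):S a2@(5,0):E a3@(0,0):E a4@(0,4):E a5@(5,0):SW a6@(5,4):E
t=5: a0@(5,0):E a1@(3,0):S a2@(5,1):E a3@(0,1):E a4@(0,0):E a5@(5,1):E a6@(5,0):E

(5, 0)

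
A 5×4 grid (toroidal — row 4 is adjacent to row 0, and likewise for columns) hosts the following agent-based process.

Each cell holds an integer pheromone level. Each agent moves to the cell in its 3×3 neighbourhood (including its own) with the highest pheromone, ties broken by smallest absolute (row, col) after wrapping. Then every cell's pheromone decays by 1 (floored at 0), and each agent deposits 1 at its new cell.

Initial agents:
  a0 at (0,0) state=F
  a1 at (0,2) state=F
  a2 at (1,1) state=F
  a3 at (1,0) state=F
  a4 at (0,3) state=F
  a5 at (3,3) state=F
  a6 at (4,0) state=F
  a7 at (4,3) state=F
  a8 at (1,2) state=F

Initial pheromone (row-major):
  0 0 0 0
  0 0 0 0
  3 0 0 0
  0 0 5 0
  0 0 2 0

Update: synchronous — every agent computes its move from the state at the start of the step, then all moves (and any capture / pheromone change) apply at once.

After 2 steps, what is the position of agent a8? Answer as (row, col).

t=1: a0@(0,0) a1@(4,2) a2@(2,0) a3@(2,0) a4@(4,2) a5@(3,2) a6@(0,0) a7@(3,2) a8@(0,1) | pheromone: 2 1 0 0 / 0 0 0 0 / 4 0 0 0 / 0 0 6 0 / 0 0 3 0
t=2: a0@(0,0) a1@(3,2) a2@(2,0) a3@(2,0) a4@(3,2) a5@(3,2) a6@(0,0) a7@(3,2) a8@(4,2) | pheromone: 3 0 0 0 / 0 0 0 0 / 5 0 0 0 / 0 0 9 0 / 0 0 3 0

(4, 2)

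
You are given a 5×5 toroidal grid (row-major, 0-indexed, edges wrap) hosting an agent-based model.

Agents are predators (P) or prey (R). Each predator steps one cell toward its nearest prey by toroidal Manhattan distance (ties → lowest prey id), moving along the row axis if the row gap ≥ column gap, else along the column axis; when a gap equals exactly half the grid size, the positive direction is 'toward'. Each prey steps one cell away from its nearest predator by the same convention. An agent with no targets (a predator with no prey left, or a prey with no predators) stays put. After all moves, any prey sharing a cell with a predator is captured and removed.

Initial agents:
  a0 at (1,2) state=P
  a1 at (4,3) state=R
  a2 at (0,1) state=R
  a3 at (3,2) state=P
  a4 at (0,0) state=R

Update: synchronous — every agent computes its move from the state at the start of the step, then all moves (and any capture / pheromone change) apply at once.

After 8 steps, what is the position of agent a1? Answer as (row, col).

(0, 0)

t=1: a0@(0,2):P a1@(0,3):R a2@(4,1):R a3@(4,2):P a4@(0,4):R
t=2: a0@(0,3):P a1@(0,4):R a2@(4,0):R a3@(4,1):P a4@(0,0):R
t=3: a0@(0,4):P a1@(0,0):R a2@(4,4):R a3@(4,0):P a4@(0,1):R
t=4: a0@(0,0):P a1@(0,1):R a2@(3,4):R a3@(0,0):P a4@(0,2):R
t=5: a0@(0,1):P a1@(0,2):R a2@(2,4):R a3@(0,1):P a4@(0,3):R
t=6: a0@(0,2):P a1@(0,3):R a2@(3,4):R a3@(0,2):P a4@(0,4):R
t=7: a0@(0,3):P a1@(0,4):R a2@(2,4):R a3@(0,3):P a4@(0,0):R
t=8: a0@(0,4):P a1@(0,0):R a2@(3,4):R a3@(0,4):P a4@(0,1):R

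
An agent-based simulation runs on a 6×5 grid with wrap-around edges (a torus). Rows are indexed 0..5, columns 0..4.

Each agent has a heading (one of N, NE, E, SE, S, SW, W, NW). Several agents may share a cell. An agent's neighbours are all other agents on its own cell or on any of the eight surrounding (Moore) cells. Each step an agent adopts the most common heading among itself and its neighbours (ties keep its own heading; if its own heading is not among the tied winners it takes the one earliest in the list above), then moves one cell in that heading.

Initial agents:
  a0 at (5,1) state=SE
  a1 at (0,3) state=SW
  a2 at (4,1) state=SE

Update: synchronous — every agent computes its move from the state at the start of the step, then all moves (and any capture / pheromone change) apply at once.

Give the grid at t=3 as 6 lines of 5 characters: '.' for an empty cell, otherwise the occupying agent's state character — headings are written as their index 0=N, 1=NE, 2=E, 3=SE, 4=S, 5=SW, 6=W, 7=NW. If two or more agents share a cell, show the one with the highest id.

.....
....3
....3
5....
.....
.....

t=1: a0@(0,2):SE a1@(1,2):SW a2@(5,2):SE
t=2: a0@(1,3):SE a1@(2,1):SW a2@(0,3):SE
t=3: a0@(2,4):SE a1@(3,0):SW a2@(1,4):SE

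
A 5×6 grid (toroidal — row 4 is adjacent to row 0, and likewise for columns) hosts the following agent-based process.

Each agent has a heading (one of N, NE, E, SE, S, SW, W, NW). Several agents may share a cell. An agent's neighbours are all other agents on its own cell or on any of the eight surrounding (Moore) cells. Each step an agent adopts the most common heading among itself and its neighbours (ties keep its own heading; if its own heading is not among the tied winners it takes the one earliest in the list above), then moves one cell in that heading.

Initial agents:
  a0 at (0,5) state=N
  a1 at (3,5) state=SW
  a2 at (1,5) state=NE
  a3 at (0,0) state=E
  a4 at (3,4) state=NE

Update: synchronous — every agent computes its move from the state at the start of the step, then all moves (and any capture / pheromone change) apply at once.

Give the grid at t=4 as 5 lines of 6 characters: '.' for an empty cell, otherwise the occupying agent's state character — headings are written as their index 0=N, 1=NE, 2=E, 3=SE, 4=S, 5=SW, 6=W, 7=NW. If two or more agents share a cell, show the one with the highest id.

....2.
.....0
.5.1..
......
..1...

t=1: a0@(4,5):N a1@(4,4):SW a2@(0,0):NE a3@(0,1):E a4@(2,5):NE
t=2: a0@(3,5):N a1@(0,3):SW a2@(4,1):NE a3@(0,2):E a4@(1,0):NE
t=3: a0@(2,5):N a1@(1,2):SW a2@(3,2):NE a3@(0,3):E a4@(0,1):NE
t=4: a0@(1,5):N a1@(2,1):SW a2@(2,3):NE a3@(0,4):E a4@(4,2):NE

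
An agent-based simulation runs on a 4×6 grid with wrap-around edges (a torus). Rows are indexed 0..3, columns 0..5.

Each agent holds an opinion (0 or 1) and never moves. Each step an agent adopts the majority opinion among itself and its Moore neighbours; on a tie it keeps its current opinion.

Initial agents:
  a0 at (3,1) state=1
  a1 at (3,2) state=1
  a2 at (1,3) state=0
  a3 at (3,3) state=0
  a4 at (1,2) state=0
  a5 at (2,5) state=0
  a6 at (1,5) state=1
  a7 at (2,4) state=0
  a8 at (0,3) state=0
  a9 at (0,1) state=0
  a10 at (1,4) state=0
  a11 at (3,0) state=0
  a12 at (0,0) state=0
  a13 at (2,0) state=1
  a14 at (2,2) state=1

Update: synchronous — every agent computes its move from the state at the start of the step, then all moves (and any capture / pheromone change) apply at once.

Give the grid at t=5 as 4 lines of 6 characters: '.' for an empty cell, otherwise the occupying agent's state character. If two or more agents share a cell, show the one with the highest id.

t=1: a0@(3,1):1 a1@(3,2):1 a2@(1,3):0 a3@(3,3):0 a4@(1,2):0 a5@(2,5):0 a6@(1,5):0 a7@(2,4):0 a8@(0,3):0 a9@(0,1):0 a10@(1,4):0 a11@(3,0):0 a12@(0,0):0 a13@(2,0):1 a14@(2,2):1
t=2: a0@(3,1):1 a1@(3,2):1 a2@(1,3):0 a3@(3,3):0 a4@(1,2):0 a5@(2,5):0 a6@(1,5):0 a7@(2,4):0 a8@(0,3):0 a9@(0,1):0 a10@(1,4):0 a11@(3,0):0 a12@(0,0):0 a13@(2,0):0 a14@(2,2):1
t=3: a0@(3,1):0 a1@(3,2):1 a2@(1,3):0 a3@(3,3):0 a4@(1,2):0 a5@(2,5):0 a6@(1,5):0 a7@(2,4):0 a8@(0,3):0 a9@(0,1):0 a10@(1,4):0 a11@(3,0):0 a12@(0,0):0 a13@(2,0):0 a14@(2,2):1
t=4: a0@(3,1):0 a1@(3,2):0 a2@(1,3):0 a3@(3,3):0 a4@(1,2):0 a5@(2,5):0 a6@(1,5):0 a7@(2,4):0 a8@(0,3):0 a9@(0,1):0 a10@(1,4):0 a11@(3,0):0 a12@(0,0):0 a13@(2,0):0 a14@(2,2):0
t=5: (unchanged — steady state)

00.0..
..0000
0.0.00
0000..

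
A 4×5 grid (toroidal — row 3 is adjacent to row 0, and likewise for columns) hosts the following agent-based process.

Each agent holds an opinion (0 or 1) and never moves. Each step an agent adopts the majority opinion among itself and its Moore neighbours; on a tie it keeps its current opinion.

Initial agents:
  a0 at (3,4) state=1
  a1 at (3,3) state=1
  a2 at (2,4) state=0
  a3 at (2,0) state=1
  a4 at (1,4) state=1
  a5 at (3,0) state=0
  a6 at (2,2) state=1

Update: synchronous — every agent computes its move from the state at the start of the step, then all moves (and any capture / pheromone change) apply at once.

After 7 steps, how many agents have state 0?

t=1: a0@(3,4):1 a1@(3,3):1 a2@(2,4):1 a3@(2,0):1 a4@(1,4):1 a5@(3,0):0 a6@(2,2):1
t=2: a0@(3,4):1 a1@(3,3):1 a2@(2,4):1 a3@(2,0):1 a4@(1,4):1 a5@(3,0):1 a6@(2,2):1
t=3: (unchanged — steady state)

0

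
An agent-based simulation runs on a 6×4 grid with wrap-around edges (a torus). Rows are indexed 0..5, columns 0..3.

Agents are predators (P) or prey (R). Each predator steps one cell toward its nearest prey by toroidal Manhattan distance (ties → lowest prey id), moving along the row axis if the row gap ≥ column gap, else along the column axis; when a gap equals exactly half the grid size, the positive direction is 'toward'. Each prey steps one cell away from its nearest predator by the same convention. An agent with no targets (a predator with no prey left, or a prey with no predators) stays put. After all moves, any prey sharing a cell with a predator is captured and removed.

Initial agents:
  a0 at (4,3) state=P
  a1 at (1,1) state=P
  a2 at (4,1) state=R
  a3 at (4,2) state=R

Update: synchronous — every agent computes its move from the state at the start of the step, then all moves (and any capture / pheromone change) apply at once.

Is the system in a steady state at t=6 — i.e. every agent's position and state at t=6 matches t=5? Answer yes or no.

t=1: a0@(4,2):P a1@(2,1):P a2@(4,0):R a3@(4,1):R
t=2: a0@(4,1):P a1@(3,1):P a2@(4,3):R a3@(4,0):R
t=3: a0@(4,0):P a1@(4,1):P a2@(4,2):R a3@(4,3):R
t=4: a0@(4,3):P a1@(4,2):P
t=5: (unchanged — steady state)

yes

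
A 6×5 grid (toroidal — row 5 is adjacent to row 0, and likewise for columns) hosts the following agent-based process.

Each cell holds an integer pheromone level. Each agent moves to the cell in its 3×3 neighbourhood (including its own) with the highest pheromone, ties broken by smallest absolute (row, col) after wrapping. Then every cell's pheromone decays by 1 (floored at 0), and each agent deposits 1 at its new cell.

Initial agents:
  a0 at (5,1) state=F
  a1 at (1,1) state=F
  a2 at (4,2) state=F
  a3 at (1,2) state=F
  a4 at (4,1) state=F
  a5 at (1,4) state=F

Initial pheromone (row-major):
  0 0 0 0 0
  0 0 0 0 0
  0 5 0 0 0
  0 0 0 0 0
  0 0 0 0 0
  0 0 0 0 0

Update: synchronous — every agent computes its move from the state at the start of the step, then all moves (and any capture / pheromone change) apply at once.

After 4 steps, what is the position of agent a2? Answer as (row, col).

(2, 1)

t=1: a0@(0,0) a1@(2,1) a2@(3,1) a3@(2,1) a4@(3,0) a5@(0,0) | pheromone: 2 0 0 0 0 / 0 0 0 0 0 / 0 6 0 0 0 / 1 1 0 0 0 / 0 0 0 0 0 / 0 0 0 0 0
t=2: a0@(0,0) a1@(2,1) a2@(2,1) a3@(2,1) a4@(2,1) a5@(0,0) | pheromone: 3 0 0 0 0 / 0 0 0 0 0 / 0 9 0 0 0 / 0 0 0 0 0 / 0 0 0 0 0 / 0 0 0 0 0
t=3: a0@(0,0) a1@(2,1) a2@(2,1) a3@(2,1) a4@(2,1) a5@(0,0) | pheromone: 4 0 0 0 0 / 0 0 0 0 0 / 0 12 0 0 0 / 0 0 0 0 0 / 0 0 0 0 0 / 0 0 0 0 0
t=4: a0@(0,0) a1@(2,1) a2@(2,1) a3@(2,1) a4@(2,1) a5@(0,0) | pheromone: 5 0 0 0 0 / 0 0 0 0 0 / 0 15 0 0 0 / 0 0 0 0 0 / 0 0 0 0 0 / 0 0 0 0 0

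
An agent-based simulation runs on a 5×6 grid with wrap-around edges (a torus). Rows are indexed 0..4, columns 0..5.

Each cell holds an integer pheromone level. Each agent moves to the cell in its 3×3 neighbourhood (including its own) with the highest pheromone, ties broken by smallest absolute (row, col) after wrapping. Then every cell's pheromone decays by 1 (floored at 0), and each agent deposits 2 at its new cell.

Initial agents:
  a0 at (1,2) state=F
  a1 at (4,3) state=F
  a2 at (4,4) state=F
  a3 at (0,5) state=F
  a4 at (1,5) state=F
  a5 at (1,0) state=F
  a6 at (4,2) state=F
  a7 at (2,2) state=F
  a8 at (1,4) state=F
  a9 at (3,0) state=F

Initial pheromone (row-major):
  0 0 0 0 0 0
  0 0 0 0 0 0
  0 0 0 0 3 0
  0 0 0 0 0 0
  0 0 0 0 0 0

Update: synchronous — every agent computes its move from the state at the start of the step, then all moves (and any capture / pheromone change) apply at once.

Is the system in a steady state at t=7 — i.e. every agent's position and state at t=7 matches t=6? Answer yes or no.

yes

t=1: a0@(0,1) a1@(0,2) a2@(0,3) a3@(0,0) a4@(2,4) a5@(0,0) a6@(0,1) a7@(1,1) a8@(2,4) a9@(2,0) | pheromone: 4 4 2 2 0 0 / 0 2 0 0 0 0 / 2 0 0 0 6 0 / 0 0 0 0 0 0 / 0 0 0 0 0 0
t=2: a0@(0,0) a1@(0,1) a2@(0,2) a3@(0,0) a4@(2,4) a5@(0,0) a6@(0,0) a7@(0,0) a8@(2,4) a9@(1,1) | pheromone: 13 5 3 1 0 0 / 0 3 0 0 0 0 / 1 0 0 0 9 0 / 0 0 0 0 0 0 / 0 0 0 0 0 0
t=3: a0@(0,0) a1@(0,0) a2@(0,1) a3@(0,0) a4@(2,4) a5@(0,0) a6@(0,0) a7@(0,0) a8@(2,4) a9@(0,0) | pheromone: 26 6 2 0 0 0 / 0 2 0 0 0 0 / 0 0 0 0 12 0 / 0 0 0 0 0 0 / 0 0 0 0 0 0
t=4: a0@(0,0) a1@(0,0) a2@(0,0) a3@(0,0) a4@(2,4) a5@(0,0) a6@(0,0) a7@(0,0) a8@(2,4) a9@(0,0) | pheromone: 41 5 1 0 0 0 / 0 1 0 0 0 0 / 0 0 0 0 15 0 / 0 0 0 0 0 0 / 0 0 0 0 0 0
t=5: a0@(0,0) a1@(0,0) a2@(0,0) a3@(0,0) a4@(2,4) a5@(0,0) a6@(0,0) a7@(0,0) a8@(2,4) a9@(0,0) | pheromone: 56 4 0 0 0 0 / 0 0 0 0 0 0 / 0 0 0 0 18 0 / 0 0 0 0 0 0 / 0 0 0 0 0 0
t=6: a0@(0,0) a1@(0,0) a2@(0,0) a3@(0,0) a4@(2,4) a5@(0,0) a6@(0,0) a7@(0,0) a8@(2,4) a9@(0,0) | pheromone: 71 3 0 0 0 0 / 0 0 0 0 0 0 / 0 0 0 0 21 0 / 0 0 0 0 0 0 / 0 0 0 0 0 0
t=7: a0@(0,0) a1@(0,0) a2@(0,0) a3@(0,0) a4@(2,4) a5@(0,0) a6@(0,0) a7@(0,0) a8@(2,4) a9@(0,0) | pheromone: 86 2 0 0 0 0 / 0 0 0 0 0 0 / 0 0 0 0 24 0 / 0 0 0 0 0 0 / 0 0 0 0 0 0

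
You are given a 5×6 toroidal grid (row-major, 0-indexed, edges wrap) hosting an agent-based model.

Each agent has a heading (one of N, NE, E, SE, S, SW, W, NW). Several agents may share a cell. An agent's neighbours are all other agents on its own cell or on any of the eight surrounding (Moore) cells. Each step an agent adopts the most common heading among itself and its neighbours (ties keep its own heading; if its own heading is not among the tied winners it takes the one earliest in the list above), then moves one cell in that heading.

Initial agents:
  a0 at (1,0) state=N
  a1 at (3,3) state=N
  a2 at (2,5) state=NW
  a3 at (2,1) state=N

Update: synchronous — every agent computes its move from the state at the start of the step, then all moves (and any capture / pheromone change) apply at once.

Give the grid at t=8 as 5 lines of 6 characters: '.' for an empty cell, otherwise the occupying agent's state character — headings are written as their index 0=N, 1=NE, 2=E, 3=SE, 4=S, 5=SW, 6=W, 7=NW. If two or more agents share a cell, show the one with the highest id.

...0..
......
......
0.....
.00...

t=1: a0@(0,0):N a1@(2,3):N a2@(1,4):NW a3@(1,1):N
t=2: a0@(4,0):N a1@(1,3):N a2@(0,3):NW a3@(0,1):N
t=3: a0@(3,0):N a1@(0,3):N a2@(4,2):NW a3@(4,1):N
t=4: a0@(2,0):N a1@(4,3):N a2@(3,2):N a3@(3,1):N
t=5: a0@(1,0):N a1@(3,3):N a2@(2,2):N a3@(2,1):N
t=6: a0@(0,0):N a1@(2,3):N a2@(1,2):N a3@(1,1):N
t=7: a0@(4,0):N a1@(1,3):N a2@(0,2):N a3@(0,1):N
t=8: a0@(3,0):N a1@(0,3):N a2@(4,2):N a3@(4,1):N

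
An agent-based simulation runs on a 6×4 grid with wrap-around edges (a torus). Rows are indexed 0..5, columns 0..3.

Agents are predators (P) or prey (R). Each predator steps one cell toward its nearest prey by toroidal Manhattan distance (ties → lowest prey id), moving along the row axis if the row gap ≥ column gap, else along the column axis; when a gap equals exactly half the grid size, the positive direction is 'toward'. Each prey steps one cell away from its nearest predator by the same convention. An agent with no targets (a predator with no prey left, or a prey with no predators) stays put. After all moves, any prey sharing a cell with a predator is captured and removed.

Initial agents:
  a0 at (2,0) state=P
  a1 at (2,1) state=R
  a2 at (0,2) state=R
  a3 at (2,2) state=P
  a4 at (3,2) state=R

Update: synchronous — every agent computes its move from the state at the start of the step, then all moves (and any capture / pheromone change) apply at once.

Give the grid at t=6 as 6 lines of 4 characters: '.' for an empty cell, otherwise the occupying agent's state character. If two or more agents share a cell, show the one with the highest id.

....
....
..PR
....
..R.
..R.

t=1: a0@(2,1):P a1@(2,2):R a2@(5,2):R a3@(2,1):P a4@(4,2):R
t=2: a0@(2,2):P a1@(2,3):R a2@(4,2):R a3@(2,2):P a4@(5,2):R
t=3: a0@(2,3):P a1@(2,0):R a2@(5,2):R a3@(2,3):P a4@(4,2):R
t=4: a0@(2,0):P a1@(2,1):R a2@(4,2):R a3@(2,0):P a4@(5,2):R
t=5: a0@(2,1):P a1@(2,2):R a2@(5,2):R a3@(2,1):P a4@(4,2):R
t=6: a0@(2,2):P a1@(2,3):R a2@(4,2):R a3@(2,2):P a4@(5,2):R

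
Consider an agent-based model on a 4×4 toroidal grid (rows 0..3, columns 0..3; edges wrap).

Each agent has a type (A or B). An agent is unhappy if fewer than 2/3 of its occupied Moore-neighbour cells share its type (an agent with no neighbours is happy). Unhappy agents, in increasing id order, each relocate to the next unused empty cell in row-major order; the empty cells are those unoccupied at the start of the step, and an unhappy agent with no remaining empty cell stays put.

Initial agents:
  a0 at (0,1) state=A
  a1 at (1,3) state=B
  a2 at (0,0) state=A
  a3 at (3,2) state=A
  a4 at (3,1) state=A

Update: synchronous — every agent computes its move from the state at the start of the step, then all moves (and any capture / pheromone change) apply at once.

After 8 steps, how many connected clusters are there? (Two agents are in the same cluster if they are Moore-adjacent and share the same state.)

2

t=1: a0@(0,1):A a1@(0,2):B a2@(0,0):A a3@(3,2):A a4@(3,1):A
t=2: a0@(0,1):A a1@(0,3):B a2@(0,0):A a3@(3,2):A a4@(3,1):A
t=3: a0@(0,1):A a1@(0,2):B a2@(0,0):A a3@(3,2):A a4@(3,1):A
t=4: a0@(0,1):A a1@(0,3):B a2@(0,0):A a3@(3,2):A a4@(3,1):A
t=5: a0@(0,1):A a1@(0,2):B a2@(0,0):A a3@(3,2):A a4@(3,1):A
t=6: a0@(0,1):A a1@(0,3):B a2@(0,0):A a3@(3,2):A a4@(3,1):A
t=7: a0@(0,1):A a1@(0,2):B a2@(0,0):A a3@(3,2):A a4@(3,1):A
t=8: a0@(0,1):A a1@(0,3):B a2@(0,0):A a3@(3,2):A a4@(3,1):A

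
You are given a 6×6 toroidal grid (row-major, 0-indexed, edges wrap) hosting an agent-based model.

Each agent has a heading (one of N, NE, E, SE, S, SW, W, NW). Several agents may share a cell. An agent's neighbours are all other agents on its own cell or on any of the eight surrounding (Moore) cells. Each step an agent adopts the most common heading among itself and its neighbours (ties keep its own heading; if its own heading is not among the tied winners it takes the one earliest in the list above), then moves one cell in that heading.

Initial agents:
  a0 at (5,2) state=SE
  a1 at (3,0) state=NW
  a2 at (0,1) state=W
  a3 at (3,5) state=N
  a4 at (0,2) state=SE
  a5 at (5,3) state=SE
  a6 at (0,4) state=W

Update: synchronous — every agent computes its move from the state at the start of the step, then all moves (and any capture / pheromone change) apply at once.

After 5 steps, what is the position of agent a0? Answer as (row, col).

(4, 1)

t=1: a0@(0,3):SE a1@(2,5):NW a2@(1,2):SE a3@(2,5):N a4@(1,3):SE a5@(0,4):SE a6@(0,3):W
t=2: a0@(1,4):SE a1@(1,4):NW a2@(2,3):SE a3@(1,5):N a4@(2,4):SE a5@(1,5):SE a6@(1,4):SE
t=3: a0@(2,5):SE a1@(2,5):SE a2@(3,4):SE a3@(2,0):SE a4@(3,5):SE a5@(2,0):SE a6@(2,5):SE
t=4: a0@(3,0):SE a1@(3,0):SE a2@(4,5):SE a3@(3,1):SE a4@(4,0):SE a5@(3,1):SE a6@(3,0):SE
t=5: a0@(4,1):SE a1@(4,1):SE a2@(5,0):SE a3@(4,2):SE a4@(5,1):SE a5@(4,2):SE a6@(4,1):SE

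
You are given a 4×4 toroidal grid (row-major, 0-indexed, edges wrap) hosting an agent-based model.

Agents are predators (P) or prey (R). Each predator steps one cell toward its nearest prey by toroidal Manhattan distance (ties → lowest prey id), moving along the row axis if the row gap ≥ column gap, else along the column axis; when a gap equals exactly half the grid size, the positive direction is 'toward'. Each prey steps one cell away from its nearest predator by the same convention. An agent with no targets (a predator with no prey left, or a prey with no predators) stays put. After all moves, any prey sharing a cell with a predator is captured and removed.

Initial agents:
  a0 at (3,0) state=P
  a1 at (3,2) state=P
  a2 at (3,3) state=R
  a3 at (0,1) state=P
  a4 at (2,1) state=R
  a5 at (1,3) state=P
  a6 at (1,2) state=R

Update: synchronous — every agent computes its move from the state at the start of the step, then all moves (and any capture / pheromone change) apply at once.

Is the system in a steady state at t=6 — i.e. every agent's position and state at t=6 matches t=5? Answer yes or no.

t=1: a0@(3,3):P a1@(3,3):P a2@(3,2):R a3@(1,1):P a5@(1,2):P
t=2: a0@(3,2):P a1@(3,2):P a2@(3,1):R a3@(2,1):P a5@(2,2):P
t=3: a0@(3,1):P a1@(3,1):P a2@(3,0):R a3@(3,1):P a5@(3,2):P
t=4: a0@(3,0):P a1@(3,0):P a3@(3,0):P a5@(3,3):P
t=5: (unchanged — steady state)

yes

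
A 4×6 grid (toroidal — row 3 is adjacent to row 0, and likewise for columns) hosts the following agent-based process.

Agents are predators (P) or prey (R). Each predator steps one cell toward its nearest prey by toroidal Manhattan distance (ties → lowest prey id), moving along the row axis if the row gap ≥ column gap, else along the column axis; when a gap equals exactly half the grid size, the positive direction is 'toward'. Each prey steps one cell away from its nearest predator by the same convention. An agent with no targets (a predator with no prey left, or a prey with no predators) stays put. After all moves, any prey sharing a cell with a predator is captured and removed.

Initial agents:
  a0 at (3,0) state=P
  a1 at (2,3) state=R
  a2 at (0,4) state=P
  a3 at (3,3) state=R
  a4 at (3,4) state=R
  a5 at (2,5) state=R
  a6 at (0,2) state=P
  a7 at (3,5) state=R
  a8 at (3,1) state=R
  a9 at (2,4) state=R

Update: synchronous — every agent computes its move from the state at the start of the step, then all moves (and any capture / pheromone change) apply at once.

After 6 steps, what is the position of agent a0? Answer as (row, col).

t=1: a0@(3,5):P a1@(1,3):R a2@(3,4):P a3@(2,3):R a4@(2,4):R a5@(1,5):R a6@(3,2):P a9@(1,4):R
t=2: a0@(2,5):P a1@(0,3):R a2@(2,4):P a3@(1,3):R a4@(1,4):R a5@(0,5):R a6@(2,2):P a9@(0,4):R
t=3: a0@(1,5):P a1@(3,3):R a2@(1,4):P a3@(0,3):R a4@(0,4):R a5@(3,5):R a6@(1,2):P a9@(3,4):R
t=4: a0@(0,5):P a1@(2,3):R a2@(0,4):P a3@(3,3):R a4@(3,4):R a5@(2,5):R a6@(0,2):P a9@(2,4):R
t=5: a0@(3,5):P a1@(1,3):R a2@(3,4):P a3@(2,3):R a4@(2,4):R a5@(1,5):R a6@(3,2):P a9@(1,4):R
t=6: a0@(2,5):P a1@(0,3):R a2@(2,4):P a3@(1,3):R a4@(1,4):R a5@(0,5):R a6@(2,2):P a9@(0,4):R

(2, 5)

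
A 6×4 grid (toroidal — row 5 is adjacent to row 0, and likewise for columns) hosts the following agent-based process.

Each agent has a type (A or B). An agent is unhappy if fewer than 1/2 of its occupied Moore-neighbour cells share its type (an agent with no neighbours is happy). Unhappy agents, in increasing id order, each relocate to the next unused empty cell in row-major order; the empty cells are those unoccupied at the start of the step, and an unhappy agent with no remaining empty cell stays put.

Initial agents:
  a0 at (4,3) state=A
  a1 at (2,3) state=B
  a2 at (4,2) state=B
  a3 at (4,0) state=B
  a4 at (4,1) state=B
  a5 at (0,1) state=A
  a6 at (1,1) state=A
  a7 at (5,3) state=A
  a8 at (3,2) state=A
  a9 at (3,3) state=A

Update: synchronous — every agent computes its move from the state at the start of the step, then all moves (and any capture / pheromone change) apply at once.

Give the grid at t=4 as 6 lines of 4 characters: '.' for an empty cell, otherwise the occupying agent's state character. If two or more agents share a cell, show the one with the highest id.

t=1: a0@(4,3):A a1@(0,0):B a2@(0,2):B a3@(0,3):B a4@(4,1):B a5@(0,1):A a6@(1,1):A a7@(1,0):A a8@(1,2):A a9@(1,3):A
t=2: a0@(4,3):A a1@(2,0):B a2@(2,1):B a3@(2,2):B a4@(4,1):B a5@(0,1):A a6@(1,1):A a7@(1,0):A a8@(1,2):A a9@(2,3):A
t=3: a0@(4,3):A a1@(0,0):B a2@(0,2):B a3@(0,3):B a4@(4,1):B a5@(0,1):A a6@(1,1):A a7@(1,0):A a8@(1,2):A a9@(2,3):A
t=4: a0@(4,3):A a1@(1,3):B a2@(2,0):B a3@(0,3):B a4@(4,1):B a5@(0,1):A a6@(1,1):A a7@(1,0):A a8@(1,2):A a9@(2,3):A

.A.B
AAAB
B..A
....
.B.A
....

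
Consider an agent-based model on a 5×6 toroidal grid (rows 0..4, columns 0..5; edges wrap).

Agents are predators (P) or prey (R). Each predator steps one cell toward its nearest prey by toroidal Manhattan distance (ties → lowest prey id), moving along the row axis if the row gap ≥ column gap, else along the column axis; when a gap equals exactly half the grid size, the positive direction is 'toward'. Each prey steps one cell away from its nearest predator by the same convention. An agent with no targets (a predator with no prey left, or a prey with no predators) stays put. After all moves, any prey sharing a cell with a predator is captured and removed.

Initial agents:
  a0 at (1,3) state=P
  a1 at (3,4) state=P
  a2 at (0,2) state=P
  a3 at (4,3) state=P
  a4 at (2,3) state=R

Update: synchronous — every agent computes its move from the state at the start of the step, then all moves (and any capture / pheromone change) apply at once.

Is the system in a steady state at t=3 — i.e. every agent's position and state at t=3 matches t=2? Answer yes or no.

yes

t=1: a0@(2,3):P a1@(2,4):P a2@(1,2):P a3@(3,3):P
t=2: (unchanged — steady state)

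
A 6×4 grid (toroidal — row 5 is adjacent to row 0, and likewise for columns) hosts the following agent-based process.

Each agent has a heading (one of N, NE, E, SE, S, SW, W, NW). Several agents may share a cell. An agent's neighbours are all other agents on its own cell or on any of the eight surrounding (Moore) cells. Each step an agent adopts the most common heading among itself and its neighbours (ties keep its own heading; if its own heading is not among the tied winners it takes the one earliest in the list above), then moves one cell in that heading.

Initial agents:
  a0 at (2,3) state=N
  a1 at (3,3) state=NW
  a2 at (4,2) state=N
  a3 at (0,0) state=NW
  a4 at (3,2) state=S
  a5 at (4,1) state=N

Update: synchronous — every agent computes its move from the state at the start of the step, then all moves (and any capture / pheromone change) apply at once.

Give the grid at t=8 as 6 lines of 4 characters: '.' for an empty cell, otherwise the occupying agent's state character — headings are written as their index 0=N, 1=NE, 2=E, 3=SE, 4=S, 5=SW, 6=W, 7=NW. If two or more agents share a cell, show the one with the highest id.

...0
..00
.00.
....
7...
....

t=1: a0@(1,3):N a1@(2,3):N a2@(3,2):N a3@(5,3):NW a4@(2,2):N a5@(3,1):N
t=2: a0@(0,3):N a1@(1,3):N a2@(2,2):N a3@(4,2):NW a4@(1,2):N a5@(2,1):N
t=3: a0@(5,3):N a1@(0,3):N a2@(1,2):N a3@(3,1):NW a4@(0,2):N a5@(1,1):N
t=4: a0@(4,3):N a1@(5,3):N a2@(0,2):N a3@(2,0):NW a4@(5,2):N a5@(0,1):N
t=5: a0@(3,3):N a1@(4,3):N a2@(5,2):N a3@(1,3):NW a4@(4,2):N a5@(5,1):N
t=6: a0@(2,3):N a1@(3,3):N a2@(4,2):N a3@(0,2):NW a4@(3,2):N a5@(4,1):N
t=7: a0@(1,3):N a1@(2,3):N a2@(3,2):N a3@(5,1):NW a4@(2,2):N a5@(3,1):N
t=8: a0@(0,3):N a1@(1,3):N a2@(2,2):N a3@(4,0):NW a4@(1,2):N a5@(2,1):N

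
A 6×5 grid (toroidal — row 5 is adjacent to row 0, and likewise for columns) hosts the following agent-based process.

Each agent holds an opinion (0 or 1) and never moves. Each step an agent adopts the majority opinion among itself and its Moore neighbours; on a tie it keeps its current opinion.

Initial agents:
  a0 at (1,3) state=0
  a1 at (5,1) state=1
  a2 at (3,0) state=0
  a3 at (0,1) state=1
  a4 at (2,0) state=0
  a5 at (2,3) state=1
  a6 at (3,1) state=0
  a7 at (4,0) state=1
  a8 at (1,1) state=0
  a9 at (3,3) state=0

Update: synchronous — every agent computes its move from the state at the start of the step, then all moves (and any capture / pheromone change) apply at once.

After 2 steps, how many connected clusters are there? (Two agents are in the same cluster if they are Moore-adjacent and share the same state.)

t=1: a0@(1,3):0 a1@(5,1):1 a2@(3,0):0 a3@(0,1):1 a4@(2,0):0 a5@(2,3):0 a6@(3,1):0 a7@(4,0):1 a8@(1,1):0 a9@(3,3):0
t=2: (unchanged — steady state)

3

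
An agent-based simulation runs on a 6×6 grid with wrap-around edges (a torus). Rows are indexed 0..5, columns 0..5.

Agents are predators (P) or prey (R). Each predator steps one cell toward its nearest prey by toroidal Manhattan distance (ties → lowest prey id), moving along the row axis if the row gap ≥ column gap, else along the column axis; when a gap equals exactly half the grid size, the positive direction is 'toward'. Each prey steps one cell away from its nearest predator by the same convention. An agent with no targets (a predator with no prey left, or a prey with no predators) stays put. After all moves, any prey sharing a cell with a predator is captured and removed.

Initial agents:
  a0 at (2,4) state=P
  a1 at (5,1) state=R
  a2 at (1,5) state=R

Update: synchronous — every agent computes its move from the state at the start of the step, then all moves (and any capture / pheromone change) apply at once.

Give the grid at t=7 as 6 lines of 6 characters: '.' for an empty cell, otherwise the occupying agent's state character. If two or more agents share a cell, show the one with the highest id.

.....R
....P.
......
......
.R....
......

t=1: a0@(1,4):P a1@(4,1):R a2@(0,5):R
t=2: a0@(0,4):P a1@(3,1):R a2@(5,5):R
t=3: a0@(5,4):P a1@(2,1):R a2@(4,5):R
t=4: a0@(4,4):P a1@(1,1):R a2@(3,5):R
t=5: a0@(3,4):P a1@(0,1):R a2@(2,5):R
t=6: a0@(2,4):P a1@(5,1):R a2@(1,5):R
t=7: a0@(1,4):P a1@(4,1):R a2@(0,5):R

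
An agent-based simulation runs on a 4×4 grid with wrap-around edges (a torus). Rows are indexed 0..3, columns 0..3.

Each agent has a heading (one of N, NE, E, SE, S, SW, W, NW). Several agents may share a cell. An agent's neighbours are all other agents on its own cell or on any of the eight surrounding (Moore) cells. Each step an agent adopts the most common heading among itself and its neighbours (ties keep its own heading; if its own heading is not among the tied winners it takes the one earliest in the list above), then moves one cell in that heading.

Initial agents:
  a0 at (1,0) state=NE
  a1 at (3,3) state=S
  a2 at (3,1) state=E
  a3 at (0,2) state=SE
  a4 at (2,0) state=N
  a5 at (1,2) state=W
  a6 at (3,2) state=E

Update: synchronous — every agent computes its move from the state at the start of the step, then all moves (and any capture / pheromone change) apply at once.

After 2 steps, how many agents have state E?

4

t=1: a0@(0,1):NE a1@(0,3):S a2@(3,2):E a3@(0,3):E a4@(1,0):N a5@(1,1):W a6@(3,3):E
t=2: a0@(3,2):NE a1@(0,0):E a2@(3,3):E a3@(0,0):E a4@(0,0):N a5@(1,0):W a6@(3,0):E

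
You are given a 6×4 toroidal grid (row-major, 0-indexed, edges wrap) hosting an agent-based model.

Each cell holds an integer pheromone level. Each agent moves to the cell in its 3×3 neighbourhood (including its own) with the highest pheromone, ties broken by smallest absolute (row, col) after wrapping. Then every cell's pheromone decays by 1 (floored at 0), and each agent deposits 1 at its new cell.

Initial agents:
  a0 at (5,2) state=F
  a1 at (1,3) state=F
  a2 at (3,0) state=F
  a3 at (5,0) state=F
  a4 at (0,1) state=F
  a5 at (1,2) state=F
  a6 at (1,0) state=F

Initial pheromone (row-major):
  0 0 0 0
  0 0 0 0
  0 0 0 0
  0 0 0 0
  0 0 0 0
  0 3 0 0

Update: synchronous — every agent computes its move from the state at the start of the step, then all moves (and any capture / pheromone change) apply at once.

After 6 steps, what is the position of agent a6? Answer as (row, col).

(5, 1)

t=1: a0@(5,1) a1@(0,0) a2@(2,0) a3@(5,1) a4@(5,1) a5@(0,1) a6@(0,0) | pheromone: 2 1 0 0 / 0 0 0 0 / 1 0 0 0 / 0 0 0 0 / 0 0 0 0 / 0 5 0 0
t=2: a0@(5,1) a1@(5,1) a2@(2,0) a3@(5,1) a4@(5,1) a5@(5,1) a6@(5,1) | pheromone: 1 0 0 0 / 0 0 0 0 / 1 0 0 0 / 0 0 0 0 / 0 0 0 0 / 0 10 0 0
t=3: a0@(5,1) a1@(5,1) a2@(2,0) a3@(5,1) a4@(5,1) a5@(5,1) a6@(5,1) | pheromone: 0 0 0 0 / 0 0 0 0 / 1 0 0 0 / 0 0 0 0 / 0 0 0 0 / 0 15 0 0
t=4: a0@(5,1) a1@(5,1) a2@(2,0) a3@(5,1) a4@(5,1) a5@(5,1) a6@(5,1) | pheromone: 0 0 0 0 / 0 0 0 0 / 1 0 0 0 / 0 0 0 0 / 0 0 0 0 / 0 20 0 0
t=5: a0@(5,1) a1@(5,1) a2@(2,0) a3@(5,1) a4@(5,1) a5@(5,1) a6@(5,1) | pheromone: 0 0 0 0 / 0 0 0 0 / 1 0 0 0 / 0 0 0 0 / 0 0 0 0 / 0 25 0 0
t=6: a0@(5,1) a1@(5,1) a2@(2,0) a3@(5,1) a4@(5,1) a5@(5,1) a6@(5,1) | pheromone: 0 0 0 0 / 0 0 0 0 / 1 0 0 0 / 0 0 0 0 / 0 0 0 0 / 0 30 0 0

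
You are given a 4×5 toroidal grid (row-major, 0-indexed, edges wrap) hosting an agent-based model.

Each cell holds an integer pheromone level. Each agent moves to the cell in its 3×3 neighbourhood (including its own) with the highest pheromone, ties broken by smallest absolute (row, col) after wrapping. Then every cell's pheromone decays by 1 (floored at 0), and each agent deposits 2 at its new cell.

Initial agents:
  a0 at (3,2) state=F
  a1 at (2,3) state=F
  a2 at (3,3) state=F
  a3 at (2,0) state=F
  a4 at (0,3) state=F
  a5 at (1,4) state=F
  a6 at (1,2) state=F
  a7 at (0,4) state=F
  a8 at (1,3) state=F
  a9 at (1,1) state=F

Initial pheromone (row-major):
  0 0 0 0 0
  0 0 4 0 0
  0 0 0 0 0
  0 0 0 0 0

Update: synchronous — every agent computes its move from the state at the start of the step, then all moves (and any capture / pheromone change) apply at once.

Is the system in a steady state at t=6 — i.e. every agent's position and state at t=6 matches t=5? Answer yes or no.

yes

t=1: a0@(0,1) a1@(1,2) a2@(0,2) a3@(1,0) a4@(1,2) a5@(0,0) a6@(1,2) a7@(0,0) a8@(1,2) a9@(1,2) | pheromone: 4 2 2 0 0 / 2 0 13 0 0 / 0 0 0 0 0 / 0 0 0 0 0
t=2: a0@(1,2) a1@(1,2) a2@(1,2) a3@(0,0) a4@(1,2) a5@(0,0) a6@(1,2) a7@(0,0) a8@(1,2) a9@(1,2) | pheromone: 9 1 1 0 0 / 1 0 26 0 0 / 0 0 0 0 0 / 0 0 0 0 0
t=3: a0@(1,2) a1@(1,2) a2@(1,2) a3@(0,0) a4@(1,2) a5@(0,0) a6@(1,2) a7@(0,0) a8@(1,2) a9@(1,2) | pheromone: 14 0 0 0 0 / 0 0 39 0 0 / 0 0 0 0 0 / 0 0 0 0 0
t=4: a0@(1,2) a1@(1,2) a2@(1,2) a3@(0,0) a4@(1,2) a5@(0,0) a6@(1,2) a7@(0,0) a8@(1,2) a9@(1,2) | pheromone: 19 0 0 0 0 / 0 0 52 0 0 / 0 0 0 0 0 / 0 0 0 0 0
t=5: a0@(1,2) a1@(1,2) a2@(1,2) a3@(0,0) a4@(1,2) a5@(0,0) a6@(1,2) a7@(0,0) a8@(1,2) a9@(1,2) | pheromone: 24 0 0 0 0 / 0 0 65 0 0 / 0 0 0 0 0 / 0 0 0 0 0
t=6: a0@(1,2) a1@(1,2) a2@(1,2) a3@(0,0) a4@(1,2) a5@(0,0) a6@(1,2) a7@(0,0) a8@(1,2) a9@(1,2) | pheromone: 29 0 0 0 0 / 0 0 78 0 0 / 0 0 0 0 0 / 0 0 0 0 0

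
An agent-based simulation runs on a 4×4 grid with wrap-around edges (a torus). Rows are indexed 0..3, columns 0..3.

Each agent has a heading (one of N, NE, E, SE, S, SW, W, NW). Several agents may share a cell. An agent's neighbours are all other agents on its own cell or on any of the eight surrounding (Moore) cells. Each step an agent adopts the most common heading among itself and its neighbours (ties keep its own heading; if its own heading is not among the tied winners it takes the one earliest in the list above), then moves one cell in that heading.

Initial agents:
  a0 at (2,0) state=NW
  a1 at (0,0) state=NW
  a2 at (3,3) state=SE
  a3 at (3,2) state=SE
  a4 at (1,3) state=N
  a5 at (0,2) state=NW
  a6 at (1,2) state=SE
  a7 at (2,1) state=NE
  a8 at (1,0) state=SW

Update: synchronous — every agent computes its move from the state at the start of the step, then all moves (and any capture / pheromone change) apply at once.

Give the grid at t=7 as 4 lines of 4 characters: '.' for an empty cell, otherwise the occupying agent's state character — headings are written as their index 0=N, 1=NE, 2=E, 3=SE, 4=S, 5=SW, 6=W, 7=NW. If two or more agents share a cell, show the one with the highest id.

7...
77..
77.7
.7..

t=1: a0@(1,3):NW a1@(3,3):NW a2@(2,2):NW a3@(0,3):SE a4@(0,2):NW a5@(1,3):SE a6@(2,3):SE a7@(3,2):SE a8@(0,3):NW
t=2: a0@(0,2):NW a1@(2,2):NW a2@(1,1):NW a3@(3,2):NW a4@(3,1):NW a5@(0,2):NW a6@(3,0):SE a7@(2,1):NW a8@(3,2):NW
t=3: a0@(3,1):NW a1@(1,1):NW a2@(0,0):NW a3@(2,1):NW a4@(2,0):NW a5@(3,1):NW a6@(2,3):NW a7@(1,0):NW a8@(2,1):NW
t=4: a0@(2,0):NW a1@(0,0):NW a2@(3,3):NW a3@(1,0):NW a4@(1,3):NW a5@(2,0):NW a6@(1,2):NW a7@(0,3):NW a8@(1,0):NW
t=5: a0@(1,3):NW a1@(3,3):NW a2@(2,2):NW a3@(0,3):NW a4@(0,2):NW a5@(1,3):NW a6@(0,1):NW a7@(3,2):NW a8@(0,3):NW
t=6: a0@(0,2):NW a1@(2,2):NW a2@(1,1):NW a3@(3,2):NW a4@(3,1):NW a5@(0,2):NW a6@(3,0):NW a7@(2,1):NW a8@(3,2):NW
t=7: a0@(3,1):NW a1@(1,1):NW a2@(0,0):NW a3@(2,1):NW a4@(2,0):NW a5@(3,1):NW a6@(2,3):NW a7@(1,0):NW a8@(2,1):NW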